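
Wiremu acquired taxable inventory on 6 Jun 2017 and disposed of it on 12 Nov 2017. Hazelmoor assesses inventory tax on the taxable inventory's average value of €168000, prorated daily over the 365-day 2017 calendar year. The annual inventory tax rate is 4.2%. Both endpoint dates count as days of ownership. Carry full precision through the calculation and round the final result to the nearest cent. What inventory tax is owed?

€3093.04

Days held (6 Jun – 12 Nov 2017): 160 out of 365
Tax = €168000 × 4.2% × 160/365 = €3093.0411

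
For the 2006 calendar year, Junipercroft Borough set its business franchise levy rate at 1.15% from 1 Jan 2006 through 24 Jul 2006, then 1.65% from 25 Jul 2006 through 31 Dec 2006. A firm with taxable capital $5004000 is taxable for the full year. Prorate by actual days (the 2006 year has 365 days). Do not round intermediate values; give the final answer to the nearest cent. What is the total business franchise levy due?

1 Jan – 24 Jul 2006: 205 days at 1.15% → $5004000 × 1.15% × 205/365 = $32320.3562
25 Jul – 31 Dec 2006: 160 days at 1.65% → $5004000 × 1.65% × 160/365 = $36193.3151
Total = $68513.6712

$68513.67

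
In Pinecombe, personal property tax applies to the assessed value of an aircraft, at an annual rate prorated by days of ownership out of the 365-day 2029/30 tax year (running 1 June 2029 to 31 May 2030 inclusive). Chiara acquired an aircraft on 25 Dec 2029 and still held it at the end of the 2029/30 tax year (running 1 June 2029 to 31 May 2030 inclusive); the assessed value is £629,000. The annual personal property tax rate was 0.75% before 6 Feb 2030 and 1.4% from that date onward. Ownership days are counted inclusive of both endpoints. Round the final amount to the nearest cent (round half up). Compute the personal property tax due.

£3,330.25

25 Dec 2029 – 5 Feb 2030: 43 days at 0.75% → £629,000 × 0.75% × 43/365 = £555.7603
6 Feb – 31 May 2030: 115 days at 1.4% → £629,000 × 1.4% × 115/365 = £2,774.4932
Total = £3,330.2534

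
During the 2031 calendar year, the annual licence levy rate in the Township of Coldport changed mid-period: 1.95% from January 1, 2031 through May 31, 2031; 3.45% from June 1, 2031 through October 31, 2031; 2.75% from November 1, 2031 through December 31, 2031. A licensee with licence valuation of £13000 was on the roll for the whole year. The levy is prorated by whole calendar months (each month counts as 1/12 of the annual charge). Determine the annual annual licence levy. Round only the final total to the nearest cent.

January 1 – May 31, 2031: 5 months at 1.95% → £13000 × 1.95% × 5/12 = £105.6250
June 1 – October 31, 2031: 5 months at 3.45% → £13000 × 3.45% × 5/12 = £186.8750
November 1 – December 31, 2031: 2 months at 2.75% → £13000 × 2.75% × 2/12 = £59.5833
Total = £352.0833

£352.08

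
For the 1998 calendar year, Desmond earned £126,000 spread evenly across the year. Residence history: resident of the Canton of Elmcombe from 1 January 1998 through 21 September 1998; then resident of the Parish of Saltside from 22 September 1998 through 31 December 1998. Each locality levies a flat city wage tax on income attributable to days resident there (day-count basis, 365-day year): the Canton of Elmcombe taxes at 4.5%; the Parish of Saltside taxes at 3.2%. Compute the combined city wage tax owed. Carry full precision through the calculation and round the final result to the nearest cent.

The Canton of Elmcombe, 1 January – 21 September 1998: 264 days → £126,000 × 4.5% × 264/365 = £4,101.0411
The Parish of Saltside, 22 September – 31 December 1998: 101 days → £126,000 × 3.2% × 101/365 = £1,115.7041
Total = £5,216.7452

£5,216.75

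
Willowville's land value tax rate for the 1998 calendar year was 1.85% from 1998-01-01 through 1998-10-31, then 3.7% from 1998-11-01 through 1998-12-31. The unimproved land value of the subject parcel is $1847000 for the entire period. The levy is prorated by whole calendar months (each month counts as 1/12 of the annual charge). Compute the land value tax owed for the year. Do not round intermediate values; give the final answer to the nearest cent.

1998-01-01 to 1998-10-31: 10 months at 1.85% → $1847000 × 1.85% × 10/12 = $28474.5833
1998-11-01 to 1998-12-31: 2 months at 3.7% → $1847000 × 3.7% × 2/12 = $11389.8333
Total = $39864.4167

$39864.42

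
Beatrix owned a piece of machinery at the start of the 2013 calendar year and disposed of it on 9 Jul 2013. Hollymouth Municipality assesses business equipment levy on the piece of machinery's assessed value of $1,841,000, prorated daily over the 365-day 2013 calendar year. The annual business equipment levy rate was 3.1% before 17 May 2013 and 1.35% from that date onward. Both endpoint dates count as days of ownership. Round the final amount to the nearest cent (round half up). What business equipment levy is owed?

$24,941.77

1 Jan – 16 May 2013: 136 days at 3.1% → $1,841,000 × 3.1% × 136/365 = $21,264.8110
17 May – 9 Jul 2013: 54 days at 1.35% → $1,841,000 × 1.35% × 54/365 = $3,676.9562
Total = $24,941.7671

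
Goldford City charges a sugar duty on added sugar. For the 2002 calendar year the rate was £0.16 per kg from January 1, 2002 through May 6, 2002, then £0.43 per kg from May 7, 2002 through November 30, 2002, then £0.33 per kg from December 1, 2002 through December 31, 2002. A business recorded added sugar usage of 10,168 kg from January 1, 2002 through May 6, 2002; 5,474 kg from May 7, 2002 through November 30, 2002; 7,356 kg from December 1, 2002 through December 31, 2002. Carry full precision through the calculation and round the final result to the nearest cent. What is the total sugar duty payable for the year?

January 1 – May 6, 2002: 10,168 kg at £0.16/kg → £1,626.88
May 7 – November 30, 2002: 5,474 kg at £0.43/kg → £2,353.82
December 1 – December 31, 2002: 7,356 kg at £0.33/kg → £2,427.48

£6,408.18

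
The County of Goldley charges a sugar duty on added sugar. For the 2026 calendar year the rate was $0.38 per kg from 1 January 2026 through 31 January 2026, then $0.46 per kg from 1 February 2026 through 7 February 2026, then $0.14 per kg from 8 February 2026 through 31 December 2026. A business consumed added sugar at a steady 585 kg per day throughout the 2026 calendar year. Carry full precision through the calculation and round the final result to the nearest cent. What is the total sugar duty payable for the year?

$35556.30

1 January – 31 January 2026: 31 days × 585 kg/day = 18,135 kg at $0.38/kg → $6891.30
1 February – 7 February 2026: 7 days × 585 kg/day = 4,095 kg at $0.46/kg → $1883.70
8 February – 31 December 2026: 327 days × 585 kg/day = 191,295 kg at $0.14/kg → $26781.30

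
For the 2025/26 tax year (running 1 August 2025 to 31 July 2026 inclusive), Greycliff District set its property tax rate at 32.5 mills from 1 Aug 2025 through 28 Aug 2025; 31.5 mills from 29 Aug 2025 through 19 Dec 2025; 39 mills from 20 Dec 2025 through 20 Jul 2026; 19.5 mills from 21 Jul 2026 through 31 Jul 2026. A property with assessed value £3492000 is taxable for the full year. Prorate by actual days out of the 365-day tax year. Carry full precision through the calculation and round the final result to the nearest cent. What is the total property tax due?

1 Aug – 28 Aug 2025: 28 days at 32.5 mills → £3492000 × 3.25% × 28/365 = £8706.0822
29 Aug – 19 Dec 2025: 113 days at 31.5 mills → £3492000 × 3.15% × 113/365 = £34054.1753
20 Dec 2025 – 20 Jul 2026: 213 days at 39 mills → £3492000 × 3.9% × 213/365 = £79474.0932
21 Jul – 31 Jul 2026: 11 days at 19.5 mills → £3492000 × 1.95% × 11/365 = £2052.1479
Total = £124286.4986

£124286.50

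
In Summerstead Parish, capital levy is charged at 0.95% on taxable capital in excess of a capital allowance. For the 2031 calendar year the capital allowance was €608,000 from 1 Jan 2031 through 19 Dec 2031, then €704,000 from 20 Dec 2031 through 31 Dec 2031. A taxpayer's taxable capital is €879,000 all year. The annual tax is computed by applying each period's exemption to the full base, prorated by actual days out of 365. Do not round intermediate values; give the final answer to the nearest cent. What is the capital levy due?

1 Jan – 19 Dec 2031: 353 days, exemption €608,000 → (€879,000 − €608,000) × 0.95% × 353/365 = €2,489.8589
20 Dec – 31 Dec 2031: 12 days, exemption €704,000 → (€879,000 − €704,000) × 0.95% × 12/365 = €54.6575
Total = €2,544.5164

€2,544.52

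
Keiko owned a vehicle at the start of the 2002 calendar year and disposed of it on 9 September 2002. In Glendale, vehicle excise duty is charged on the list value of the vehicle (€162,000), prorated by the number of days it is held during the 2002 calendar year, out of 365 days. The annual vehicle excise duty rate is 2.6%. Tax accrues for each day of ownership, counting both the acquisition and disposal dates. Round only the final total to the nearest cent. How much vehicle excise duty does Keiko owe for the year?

€2,908.01

Days held (1 January – 9 September 2002): 252 out of 365
Tax = €162,000 × 2.6% × 252/365 = €2,908.0110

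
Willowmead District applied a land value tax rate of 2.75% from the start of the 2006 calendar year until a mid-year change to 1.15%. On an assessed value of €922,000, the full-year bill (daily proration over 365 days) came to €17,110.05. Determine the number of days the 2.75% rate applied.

161 days

Let d = days at the first rate; then 365 − d days at the second rate.
€922,000 × [2.75%·d + 1.15%·(365−d)] / 365 = €17,110.05
Solving gives d = 161, so the new rate took effect on June 11, 2006.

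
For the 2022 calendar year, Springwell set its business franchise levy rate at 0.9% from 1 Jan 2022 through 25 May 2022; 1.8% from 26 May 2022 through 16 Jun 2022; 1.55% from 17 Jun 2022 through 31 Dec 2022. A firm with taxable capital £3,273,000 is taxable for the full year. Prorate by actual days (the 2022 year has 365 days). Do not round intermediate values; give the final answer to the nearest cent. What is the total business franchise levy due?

£42,773.18

1 Jan – 25 May 2022: 145 days at 0.9% → £3,273,000 × 0.9% × 145/365 = £11,702.0959
26 May – 16 Jun 2022: 22 days at 1.8% → £3,273,000 × 1.8% × 22/365 = £3,550.9808
17 Jun – 31 Dec 2022: 198 days at 1.55% → £3,273,000 × 1.55% × 198/365 = £27,520.1014
Total = £42,773.1781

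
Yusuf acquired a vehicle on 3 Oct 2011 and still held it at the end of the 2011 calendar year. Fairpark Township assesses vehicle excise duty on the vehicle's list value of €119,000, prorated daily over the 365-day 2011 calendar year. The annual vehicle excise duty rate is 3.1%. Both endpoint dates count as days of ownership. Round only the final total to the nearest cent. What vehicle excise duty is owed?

Days held (3 Oct – 31 Dec 2011): 90 out of 365
Tax = €119,000 × 3.1% × 90/365 = €909.6164

€909.62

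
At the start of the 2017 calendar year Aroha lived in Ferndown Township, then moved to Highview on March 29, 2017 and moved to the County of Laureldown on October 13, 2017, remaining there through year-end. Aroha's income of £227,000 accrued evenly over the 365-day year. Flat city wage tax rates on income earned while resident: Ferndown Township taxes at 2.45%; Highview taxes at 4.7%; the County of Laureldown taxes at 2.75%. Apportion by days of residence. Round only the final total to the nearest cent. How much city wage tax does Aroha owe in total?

£8,481.40

Ferndown Township, January 1 – March 28, 2017: 87 days → £227,000 × 2.45% × 87/365 = £1,325.6178
Highview, March 29 – October 12, 2017: 198 days → £227,000 × 4.7% × 198/365 = £5,787.5671
The County of Laureldown, October 13 – December 31, 2017: 80 days → £227,000 × 2.75% × 80/365 = £1,368.2192
Total = £8,481.4041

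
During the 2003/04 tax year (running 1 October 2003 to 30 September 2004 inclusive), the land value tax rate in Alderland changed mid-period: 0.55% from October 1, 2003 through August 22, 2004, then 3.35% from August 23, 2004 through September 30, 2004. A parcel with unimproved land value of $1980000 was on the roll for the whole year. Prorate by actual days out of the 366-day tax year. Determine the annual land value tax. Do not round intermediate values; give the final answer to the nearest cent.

$16797.54

October 1, 2003 – August 22, 2004: 327 days at 0.55% → $1980000 × 0.55% × 327/366 = $9729.5902
August 23 – September 30, 2004: 39 days at 3.35% → $1980000 × 3.35% × 39/366 = $7067.9508
Total = $16797.5410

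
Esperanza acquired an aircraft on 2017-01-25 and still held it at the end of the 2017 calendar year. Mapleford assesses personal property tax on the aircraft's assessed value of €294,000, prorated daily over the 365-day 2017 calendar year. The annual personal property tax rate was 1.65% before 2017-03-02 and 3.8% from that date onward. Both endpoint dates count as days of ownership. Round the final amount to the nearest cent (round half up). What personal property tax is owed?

2017-01-25 to 2017-03-01: 36 days at 1.65% → €294,000 × 1.65% × 36/365 = €478.4548
2017-03-02 to 2017-12-31: 305 days at 3.8% → €294,000 × 3.8% × 305/365 = €9,335.5068
Total = €9,813.9616

€9,813.96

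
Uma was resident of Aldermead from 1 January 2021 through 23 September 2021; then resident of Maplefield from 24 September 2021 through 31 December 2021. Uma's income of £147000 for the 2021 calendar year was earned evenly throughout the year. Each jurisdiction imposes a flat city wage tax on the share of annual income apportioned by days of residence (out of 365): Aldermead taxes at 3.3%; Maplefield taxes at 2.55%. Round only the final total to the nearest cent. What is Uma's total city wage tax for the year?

Aldermead, 1 January – 23 September 2021: 266 days → £147000 × 3.3% × 266/365 = £3535.2493
Maplefield, 24 September – 31 December 2021: 99 days → £147000 × 2.55% × 99/365 = £1016.7164
Total = £4551.9658

£4551.97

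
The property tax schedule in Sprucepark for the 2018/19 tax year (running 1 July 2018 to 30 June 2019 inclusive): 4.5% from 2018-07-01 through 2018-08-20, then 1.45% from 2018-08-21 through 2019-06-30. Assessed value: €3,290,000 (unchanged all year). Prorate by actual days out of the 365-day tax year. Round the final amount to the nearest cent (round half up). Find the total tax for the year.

2018-07-01 to 2018-08-20: 51 days at 4.5% → €3,290,000 × 4.5% × 51/365 = €20,686.4384
2018-08-21 to 2019-06-30: 314 days at 1.45% → €3,290,000 × 1.45% × 314/365 = €41,039.3699
Total = €61,725.8082

€61,725.81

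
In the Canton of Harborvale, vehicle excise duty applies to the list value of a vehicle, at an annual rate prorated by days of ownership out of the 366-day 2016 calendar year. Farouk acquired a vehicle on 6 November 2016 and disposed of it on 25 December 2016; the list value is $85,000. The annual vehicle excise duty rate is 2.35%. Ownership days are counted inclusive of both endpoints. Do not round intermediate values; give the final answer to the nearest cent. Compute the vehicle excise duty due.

$272.88

Days held (6 November – 25 December 2016): 50 out of 366
Tax = $85,000 × 2.35% × 50/366 = $272.8825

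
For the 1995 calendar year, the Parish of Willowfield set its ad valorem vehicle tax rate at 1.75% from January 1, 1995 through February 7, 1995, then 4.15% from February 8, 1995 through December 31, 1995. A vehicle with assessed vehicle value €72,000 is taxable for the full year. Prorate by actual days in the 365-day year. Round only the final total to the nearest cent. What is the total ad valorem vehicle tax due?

€2,808.10

January 1 – February 7, 1995: 38 days at 1.75% → €72,000 × 1.75% × 38/365 = €131.1781
February 8 – December 31, 1995: 327 days at 4.15% → €72,000 × 4.15% × 327/365 = €2,676.9205
Total = €2,808.0986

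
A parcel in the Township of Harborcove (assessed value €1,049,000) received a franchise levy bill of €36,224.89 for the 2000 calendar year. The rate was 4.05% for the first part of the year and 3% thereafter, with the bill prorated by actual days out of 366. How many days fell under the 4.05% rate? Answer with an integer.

158 days

Let d = days at the first rate; then 366 − d days at the second rate.
€1,049,000 × [4.05%·d + 3%·(366−d)] / 366 = €36,224.89
Solving gives d = 158, so the new rate took effect on 7 June 2000.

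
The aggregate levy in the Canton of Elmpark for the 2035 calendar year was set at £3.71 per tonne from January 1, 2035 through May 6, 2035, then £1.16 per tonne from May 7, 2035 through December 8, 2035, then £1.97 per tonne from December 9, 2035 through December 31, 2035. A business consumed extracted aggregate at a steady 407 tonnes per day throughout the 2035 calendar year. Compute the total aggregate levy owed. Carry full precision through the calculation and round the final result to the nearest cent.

January 1 – May 6, 2035: 126 days × 407 tonnes/day = 51,282 tonnes at £3.71/tonne → £190,256.22
May 7 – December 8, 2035: 216 days × 407 tonnes/day = 87,912 tonnes at £1.16/tonne → £101,977.92
December 9 – December 31, 2035: 23 days × 407 tonnes/day = 9,361 tonnes at £1.97/tonne → £18,441.17

£310,675.31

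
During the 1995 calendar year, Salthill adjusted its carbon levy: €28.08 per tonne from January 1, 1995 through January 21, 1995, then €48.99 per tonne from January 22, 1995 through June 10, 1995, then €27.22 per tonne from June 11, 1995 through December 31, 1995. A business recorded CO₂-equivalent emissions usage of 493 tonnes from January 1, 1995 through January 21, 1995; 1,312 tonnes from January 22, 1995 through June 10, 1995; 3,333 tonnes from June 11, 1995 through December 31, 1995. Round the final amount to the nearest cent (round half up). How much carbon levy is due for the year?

€168,842.58

January 1 – January 21, 1995: 493 tonnes at €28.08/tonne → €13,843.44
January 22 – June 10, 1995: 1,312 tonnes at €48.99/tonne → €64,274.88
June 11 – December 31, 1995: 3,333 tonnes at €27.22/tonne → €90,724.26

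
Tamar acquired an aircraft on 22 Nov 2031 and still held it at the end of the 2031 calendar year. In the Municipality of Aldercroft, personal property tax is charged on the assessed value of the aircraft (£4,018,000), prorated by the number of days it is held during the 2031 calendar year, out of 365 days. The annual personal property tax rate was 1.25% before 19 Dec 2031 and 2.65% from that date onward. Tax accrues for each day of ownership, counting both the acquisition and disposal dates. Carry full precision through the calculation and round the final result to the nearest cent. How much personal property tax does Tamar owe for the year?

£7,507.61

22 Nov – 18 Dec 2031: 27 days at 1.25% → £4,018,000 × 1.25% × 27/365 = £3,715.2740
19 Dec – 31 Dec 2031: 13 days at 2.65% → £4,018,000 × 2.65% × 13/365 = £3,792.3315
Total = £7,507.6055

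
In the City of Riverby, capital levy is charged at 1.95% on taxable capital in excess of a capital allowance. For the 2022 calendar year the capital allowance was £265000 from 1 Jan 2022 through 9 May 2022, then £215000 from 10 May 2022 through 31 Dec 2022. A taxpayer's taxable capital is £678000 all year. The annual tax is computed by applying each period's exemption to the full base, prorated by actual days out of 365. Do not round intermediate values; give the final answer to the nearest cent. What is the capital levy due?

1 Jan – 9 May 2022: 129 days, exemption £265000 → (£678000 − £265000) × 1.95% × 129/365 = £2846.3055
10 May – 31 Dec 2022: 236 days, exemption £215000 → (£678000 − £215000) × 1.95% × 236/365 = £5837.6055
Total = £8683.9110

£8683.91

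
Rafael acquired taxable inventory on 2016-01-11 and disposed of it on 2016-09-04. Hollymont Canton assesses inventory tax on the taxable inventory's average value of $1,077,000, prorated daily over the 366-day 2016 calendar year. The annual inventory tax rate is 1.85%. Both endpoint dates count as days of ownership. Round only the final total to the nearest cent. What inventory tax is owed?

Days held (2016-01-11 to 2016-09-04): 238 out of 366
Tax = $1,077,000 × 1.85% × 238/366 = $12,956.3689

$12,956.37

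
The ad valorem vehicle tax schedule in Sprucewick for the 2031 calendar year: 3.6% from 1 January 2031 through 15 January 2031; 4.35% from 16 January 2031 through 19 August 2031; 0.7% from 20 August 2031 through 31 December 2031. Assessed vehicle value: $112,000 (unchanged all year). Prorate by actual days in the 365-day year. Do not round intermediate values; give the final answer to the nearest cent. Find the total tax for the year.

1 January – 15 January 2031: 15 days at 3.6% → $112,000 × 3.6% × 15/365 = $165.6986
16 January – 19 August 2031: 216 days at 4.35% → $112,000 × 4.35% × 216/365 = $2,883.1562
20 August – 31 December 2031: 134 days at 0.7% → $112,000 × 0.7% × 134/365 = $287.8247
Total = $3,336.6795

$3,336.68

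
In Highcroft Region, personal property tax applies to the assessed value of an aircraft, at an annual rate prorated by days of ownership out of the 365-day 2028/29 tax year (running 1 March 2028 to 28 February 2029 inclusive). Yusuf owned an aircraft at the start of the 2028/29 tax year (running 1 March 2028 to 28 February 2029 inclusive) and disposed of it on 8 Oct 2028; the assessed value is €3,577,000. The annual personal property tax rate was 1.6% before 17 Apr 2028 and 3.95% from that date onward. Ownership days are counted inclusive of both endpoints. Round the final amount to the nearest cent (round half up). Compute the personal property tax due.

1 Mar – 16 Apr 2028: 47 days at 1.6% → €3,577,000 × 1.6% × 47/365 = €7,369.6000
17 Apr – 8 Oct 2028: 175 days at 3.95% → €3,577,000 × 3.95% × 175/365 = €67,742.5000
Total = €75,112.1000

€75,112.10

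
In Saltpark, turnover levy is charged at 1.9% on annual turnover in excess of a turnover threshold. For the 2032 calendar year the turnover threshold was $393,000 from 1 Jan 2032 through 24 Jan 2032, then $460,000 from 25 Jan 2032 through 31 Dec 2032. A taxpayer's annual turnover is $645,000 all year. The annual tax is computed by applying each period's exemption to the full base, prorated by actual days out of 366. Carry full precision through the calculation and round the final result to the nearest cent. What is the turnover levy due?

$3,598.48

1 Jan – 24 Jan 2032: 24 days, exemption $393,000 → ($645,000 − $393,000) × 1.9% × 24/366 = $313.9672
25 Jan – 31 Dec 2032: 342 days, exemption $460,000 → ($645,000 − $460,000) × 1.9% × 342/366 = $3,284.5082
Total = $3,598.4754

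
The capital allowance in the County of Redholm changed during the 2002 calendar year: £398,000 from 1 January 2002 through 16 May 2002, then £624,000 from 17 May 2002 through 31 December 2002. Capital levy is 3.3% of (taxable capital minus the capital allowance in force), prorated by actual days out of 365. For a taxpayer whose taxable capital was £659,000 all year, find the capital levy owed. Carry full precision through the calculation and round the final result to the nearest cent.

£3,933.87

1 January – 16 May 2002: 136 days, exemption £398,000 → (£659,000 − £398,000) × 3.3% × 136/365 = £3,209.2274
17 May – 31 December 2002: 229 days, exemption £624,000 → (£659,000 − £624,000) × 3.3% × 229/365 = £724.6438
Total = £3,933.8712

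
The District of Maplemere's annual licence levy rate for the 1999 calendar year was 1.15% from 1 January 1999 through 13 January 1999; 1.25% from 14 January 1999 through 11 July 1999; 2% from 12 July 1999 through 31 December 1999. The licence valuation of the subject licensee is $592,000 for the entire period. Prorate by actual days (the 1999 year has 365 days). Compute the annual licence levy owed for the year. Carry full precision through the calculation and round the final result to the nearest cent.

$9,483.35

1 January – 13 January 1999: 13 days at 1.15% → $592,000 × 1.15% × 13/365 = $242.4767
14 January – 11 July 1999: 179 days at 1.25% → $592,000 × 1.25% × 179/365 = $3,629.0411
12 July – 31 December 1999: 173 days at 2% → $592,000 × 2% × 173/365 = $5,611.8356
Total = $9,483.3534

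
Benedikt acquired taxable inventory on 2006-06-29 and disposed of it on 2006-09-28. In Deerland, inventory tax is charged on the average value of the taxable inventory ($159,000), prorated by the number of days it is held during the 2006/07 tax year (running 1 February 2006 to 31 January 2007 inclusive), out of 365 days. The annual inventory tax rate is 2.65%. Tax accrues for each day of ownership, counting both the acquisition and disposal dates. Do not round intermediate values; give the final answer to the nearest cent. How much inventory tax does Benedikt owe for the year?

$1,062.03

Days held (2006-06-29 to 2006-09-28): 92 out of 365
Tax = $159,000 × 2.65% × 92/365 = $1,062.0329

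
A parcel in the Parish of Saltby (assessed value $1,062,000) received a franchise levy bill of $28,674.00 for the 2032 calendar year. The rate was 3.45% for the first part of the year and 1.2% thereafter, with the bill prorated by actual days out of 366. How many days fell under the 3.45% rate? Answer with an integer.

244 days

Let d = days at the first rate; then 366 − d days at the second rate.
$1,062,000 × [3.45%·d + 1.2%·(366−d)] / 366 = $28,674.00
Solving gives d = 244, so the new rate took effect on 1 September 2032.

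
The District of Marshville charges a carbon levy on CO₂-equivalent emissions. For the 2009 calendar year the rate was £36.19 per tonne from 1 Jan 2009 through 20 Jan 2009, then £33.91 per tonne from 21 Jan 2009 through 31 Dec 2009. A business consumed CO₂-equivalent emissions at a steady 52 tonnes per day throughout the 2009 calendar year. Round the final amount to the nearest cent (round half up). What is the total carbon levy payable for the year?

£645,983.00

1 Jan – 20 Jan 2009: 20 days × 52 tonnes/day = 1,040 tonnes at £36.19/tonne → £37,637.60
21 Jan – 31 Dec 2009: 345 days × 52 tonnes/day = 17,940 tonnes at £33.91/tonne → £608,345.40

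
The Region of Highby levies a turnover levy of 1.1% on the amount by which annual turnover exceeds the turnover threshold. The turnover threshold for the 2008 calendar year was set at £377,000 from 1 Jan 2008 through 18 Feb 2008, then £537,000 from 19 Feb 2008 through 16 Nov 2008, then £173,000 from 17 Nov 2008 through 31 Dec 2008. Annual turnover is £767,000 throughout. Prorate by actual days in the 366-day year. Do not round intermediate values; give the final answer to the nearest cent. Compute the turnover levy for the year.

£3,257.92

1 Jan – 18 Feb 2008: 49 days, exemption £377,000 → (£767,000 − £377,000) × 1.1% × 49/366 = £574.3443
19 Feb – 16 Nov 2008: 272 days, exemption £537,000 → (£767,000 − £537,000) × 1.1% × 272/366 = £1,880.2186
17 Nov – 31 Dec 2008: 45 days, exemption £173,000 → (£767,000 − £173,000) × 1.1% × 45/366 = £803.3607
Total = £3,257.9235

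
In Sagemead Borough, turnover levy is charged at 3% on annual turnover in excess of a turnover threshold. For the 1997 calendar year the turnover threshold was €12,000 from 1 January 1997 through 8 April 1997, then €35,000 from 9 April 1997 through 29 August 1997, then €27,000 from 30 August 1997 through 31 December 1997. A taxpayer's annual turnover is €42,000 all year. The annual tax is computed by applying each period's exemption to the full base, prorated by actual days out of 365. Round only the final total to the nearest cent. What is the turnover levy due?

€476.79

1 January – 8 April 1997: 98 days, exemption €12,000 → (€42,000 − €12,000) × 3% × 98/365 = €241.6438
9 April – 29 August 1997: 143 days, exemption €35,000 → (€42,000 − €35,000) × 3% × 143/365 = €82.2740
30 August – 31 December 1997: 124 days, exemption €27,000 → (€42,000 − €27,000) × 3% × 124/365 = €152.8767
Total = €476.7945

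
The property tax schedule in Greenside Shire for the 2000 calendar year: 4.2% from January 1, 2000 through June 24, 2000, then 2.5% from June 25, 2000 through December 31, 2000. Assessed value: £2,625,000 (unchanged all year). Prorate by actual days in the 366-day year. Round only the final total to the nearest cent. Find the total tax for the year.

£87,084.02

January 1 – June 24, 2000: 176 days at 4.2% → £2,625,000 × 4.2% × 176/366 = £53,016.3934
June 25 – December 31, 2000: 190 days at 2.5% → £2,625,000 × 2.5% × 190/366 = £34,067.6230
Total = £87,084.0164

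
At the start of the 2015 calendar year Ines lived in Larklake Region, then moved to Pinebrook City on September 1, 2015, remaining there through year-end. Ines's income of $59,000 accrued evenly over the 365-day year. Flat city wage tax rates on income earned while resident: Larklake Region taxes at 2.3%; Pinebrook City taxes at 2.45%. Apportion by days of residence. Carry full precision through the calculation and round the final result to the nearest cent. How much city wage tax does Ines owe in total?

$1,386.58

Larklake Region, January 1 – August 31, 2015: 243 days → $59,000 × 2.3% × 243/365 = $903.4274
Pinebrook City, September 1 – December 31, 2015: 122 days → $59,000 × 2.45% × 122/365 = $483.1534
Total = $1,386.5808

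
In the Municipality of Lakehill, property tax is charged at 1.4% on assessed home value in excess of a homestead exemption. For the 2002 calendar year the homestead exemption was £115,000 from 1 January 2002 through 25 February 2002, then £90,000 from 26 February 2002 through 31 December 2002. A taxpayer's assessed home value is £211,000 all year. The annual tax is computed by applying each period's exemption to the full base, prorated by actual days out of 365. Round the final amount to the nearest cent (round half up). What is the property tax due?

1 January – 25 February 2002: 56 days, exemption £115,000 → (£211,000 − £115,000) × 1.4% × 56/365 = £206.2027
26 February – 31 December 2002: 309 days, exemption £90,000 → (£211,000 − £90,000) × 1.4% × 309/365 = £1,434.0986
Total = £1,640.3014

£1,640.30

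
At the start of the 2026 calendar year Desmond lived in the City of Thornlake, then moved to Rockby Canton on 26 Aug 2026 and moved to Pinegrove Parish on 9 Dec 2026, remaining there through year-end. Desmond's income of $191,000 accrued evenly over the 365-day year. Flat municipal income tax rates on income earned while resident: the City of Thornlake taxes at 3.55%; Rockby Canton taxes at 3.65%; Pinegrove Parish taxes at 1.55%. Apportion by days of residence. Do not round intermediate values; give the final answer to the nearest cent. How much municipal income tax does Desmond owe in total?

The City of Thornlake, 1 Jan – 25 Aug 2026: 237 days → $191,000 × 3.55% × 237/365 = $4,402.6808
Rockby Canton, 26 Aug – 8 Dec 2026: 105 days → $191,000 × 3.65% × 105/365 = $2,005.5000
Pinegrove Parish, 9 Dec – 31 Dec 2026: 23 days → $191,000 × 1.55% × 23/365 = $186.5521
Total = $6,594.7329

$6,594.73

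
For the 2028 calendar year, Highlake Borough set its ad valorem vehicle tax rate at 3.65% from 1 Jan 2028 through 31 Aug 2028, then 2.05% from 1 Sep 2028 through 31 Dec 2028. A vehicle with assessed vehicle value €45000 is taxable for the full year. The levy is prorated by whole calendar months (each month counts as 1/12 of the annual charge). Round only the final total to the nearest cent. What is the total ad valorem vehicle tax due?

€1402.50

1 Jan – 31 Aug 2028: 8 months at 3.65% → €45000 × 3.65% × 8/12 = €1095.0000
1 Sep – 31 Dec 2028: 4 months at 2.05% → €45000 × 2.05% × 4/12 = €307.5000
Total = €1402.5000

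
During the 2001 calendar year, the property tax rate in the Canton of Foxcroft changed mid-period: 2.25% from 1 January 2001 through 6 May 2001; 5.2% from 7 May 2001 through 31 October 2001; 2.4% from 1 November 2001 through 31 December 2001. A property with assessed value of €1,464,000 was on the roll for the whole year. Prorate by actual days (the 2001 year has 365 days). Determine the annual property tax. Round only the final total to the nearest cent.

€54,368.55

1 January – 6 May 2001: 126 days at 2.25% → €1,464,000 × 2.25% × 126/365 = €11,371.0685
7 May – 31 October 2001: 178 days at 5.2% → €1,464,000 × 5.2% × 178/365 = €37,125.4356
1 November – 31 December 2001: 61 days at 2.4% → €1,464,000 × 2.4% × 61/365 = €5,872.0438
Total = €54,368.5479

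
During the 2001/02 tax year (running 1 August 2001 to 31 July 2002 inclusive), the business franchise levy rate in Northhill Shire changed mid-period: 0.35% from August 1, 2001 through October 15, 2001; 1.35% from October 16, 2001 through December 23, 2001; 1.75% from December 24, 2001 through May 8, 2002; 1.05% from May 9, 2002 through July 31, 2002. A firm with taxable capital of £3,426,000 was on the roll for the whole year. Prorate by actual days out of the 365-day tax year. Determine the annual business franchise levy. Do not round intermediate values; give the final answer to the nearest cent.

August 1 – October 15, 2001: 76 days at 0.35% → £3,426,000 × 0.35% × 76/365 = £2,496.7562
October 16 – December 23, 2001: 69 days at 1.35% → £3,426,000 × 1.35% × 69/365 = £8,743.3397
December 24, 2001 – May 8, 2002: 136 days at 1.75% → £3,426,000 × 1.75% × 136/365 = £22,339.3973
May 9 – July 31, 2002: 84 days at 1.05% → £3,426,000 × 1.05% × 84/365 = £8,278.7178
Total = £41,858.2110

£41,858.21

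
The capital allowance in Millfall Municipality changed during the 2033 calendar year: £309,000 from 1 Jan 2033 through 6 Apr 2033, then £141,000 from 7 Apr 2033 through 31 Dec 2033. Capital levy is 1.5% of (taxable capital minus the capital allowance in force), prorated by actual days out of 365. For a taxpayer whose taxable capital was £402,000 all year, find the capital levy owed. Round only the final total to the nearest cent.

1 Jan – 6 Apr 2033: 96 days, exemption £309,000 → (£402,000 − £309,000) × 1.5% × 96/365 = £366.9041
7 Apr – 31 Dec 2033: 269 days, exemption £141,000 → (£402,000 − £141,000) × 1.5% × 269/365 = £2,885.3014
Total = £3,252.2055

£3,252.21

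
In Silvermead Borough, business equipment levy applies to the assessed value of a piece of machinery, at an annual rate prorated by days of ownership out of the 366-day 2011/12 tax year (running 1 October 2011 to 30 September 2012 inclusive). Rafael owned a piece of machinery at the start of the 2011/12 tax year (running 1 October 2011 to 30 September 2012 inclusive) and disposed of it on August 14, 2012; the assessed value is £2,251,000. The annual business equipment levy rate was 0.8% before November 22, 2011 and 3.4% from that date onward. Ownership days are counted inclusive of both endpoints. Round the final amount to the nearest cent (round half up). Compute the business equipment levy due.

October 1 – November 21, 2011: 52 days at 0.8% → £2,251,000 × 0.8% × 52/366 = £2,558.5137
November 22, 2011 – August 14, 2012: 267 days at 3.4% → £2,251,000 × 3.4% × 267/366 = £55,832.1803
Total = £58,390.6940

£58,390.69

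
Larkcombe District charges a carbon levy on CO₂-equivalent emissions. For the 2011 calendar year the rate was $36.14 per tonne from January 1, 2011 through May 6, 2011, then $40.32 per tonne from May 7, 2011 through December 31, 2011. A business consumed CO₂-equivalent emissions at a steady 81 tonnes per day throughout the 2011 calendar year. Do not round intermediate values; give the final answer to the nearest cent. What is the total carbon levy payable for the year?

January 1 – May 6, 2011: 126 days × 81 tonnes/day = 10,206 tonnes at $36.14/tonne → $368844.84
May 7 – December 31, 2011: 239 days × 81 tonnes/day = 19,359 tonnes at $40.32/tonne → $780554.88

$1149399.72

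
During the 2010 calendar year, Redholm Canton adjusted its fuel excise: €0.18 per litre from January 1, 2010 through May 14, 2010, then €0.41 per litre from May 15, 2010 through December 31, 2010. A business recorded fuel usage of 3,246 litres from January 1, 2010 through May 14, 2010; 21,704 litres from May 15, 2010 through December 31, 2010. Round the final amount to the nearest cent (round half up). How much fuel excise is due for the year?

January 1 – May 14, 2010: 3,246 litres at €0.18/litre → €584.28
May 15 – December 31, 2010: 21,704 litres at €0.41/litre → €8898.64

€9482.92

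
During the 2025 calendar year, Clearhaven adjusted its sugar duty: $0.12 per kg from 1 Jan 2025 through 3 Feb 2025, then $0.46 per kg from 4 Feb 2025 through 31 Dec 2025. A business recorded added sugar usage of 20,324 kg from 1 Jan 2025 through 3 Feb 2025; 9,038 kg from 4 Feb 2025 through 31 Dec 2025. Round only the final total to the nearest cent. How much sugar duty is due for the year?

1 Jan – 3 Feb 2025: 20,324 kg at $0.12/kg → $2438.88
4 Feb – 31 Dec 2025: 9,038 kg at $0.46/kg → $4157.48

$6596.36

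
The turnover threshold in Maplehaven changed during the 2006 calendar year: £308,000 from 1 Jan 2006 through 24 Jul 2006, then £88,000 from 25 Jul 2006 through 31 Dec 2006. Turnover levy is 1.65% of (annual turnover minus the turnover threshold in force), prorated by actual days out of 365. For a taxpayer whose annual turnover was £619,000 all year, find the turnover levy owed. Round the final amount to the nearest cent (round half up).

1 Jan – 24 Jul 2006: 205 days, exemption £308,000 → (£619,000 − £308,000) × 1.65% × 205/365 = £2,882.0753
25 Jul – 31 Dec 2006: 160 days, exemption £88,000 → (£619,000 − £88,000) × 1.65% × 160/365 = £3,840.6575
Total = £6,722.7329

£6,722.73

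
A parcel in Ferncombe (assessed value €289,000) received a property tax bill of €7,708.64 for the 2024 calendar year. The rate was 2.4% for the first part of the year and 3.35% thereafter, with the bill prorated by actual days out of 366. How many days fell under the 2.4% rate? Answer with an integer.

263 days

Let d = days at the first rate; then 366 − d days at the second rate.
€289,000 × [2.4%·d + 3.35%·(366−d)] / 366 = €7,708.64
Solving gives d = 263, so the new rate took effect on 20 Sep 2024.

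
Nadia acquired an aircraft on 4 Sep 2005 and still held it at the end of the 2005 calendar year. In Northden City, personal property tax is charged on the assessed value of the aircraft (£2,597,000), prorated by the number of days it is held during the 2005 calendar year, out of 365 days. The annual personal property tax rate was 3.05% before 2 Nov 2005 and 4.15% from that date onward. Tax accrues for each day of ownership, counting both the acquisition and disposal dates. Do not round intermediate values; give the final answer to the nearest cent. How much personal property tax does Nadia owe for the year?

£30,520.09

4 Sep – 1 Nov 2005: 59 days at 3.05% → £2,597,000 × 3.05% × 59/365 = £12,803.5658
2 Nov – 31 Dec 2005: 60 days at 4.15% → £2,597,000 × 4.15% × 60/365 = £17,716.5205
Total = £30,520.0863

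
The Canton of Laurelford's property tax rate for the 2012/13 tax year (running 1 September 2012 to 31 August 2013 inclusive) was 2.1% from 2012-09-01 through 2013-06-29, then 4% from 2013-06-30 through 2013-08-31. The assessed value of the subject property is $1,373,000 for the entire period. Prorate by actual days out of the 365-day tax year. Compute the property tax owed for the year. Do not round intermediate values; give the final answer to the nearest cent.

$33,335.69

2012-09-01 to 2013-06-29: 302 days at 2.1% → $1,373,000 × 2.1% × 302/365 = $23,856.3452
2013-06-30 to 2013-08-31: 63 days at 4% → $1,373,000 × 4% × 63/365 = $9,479.3425
Total = $33,335.6877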